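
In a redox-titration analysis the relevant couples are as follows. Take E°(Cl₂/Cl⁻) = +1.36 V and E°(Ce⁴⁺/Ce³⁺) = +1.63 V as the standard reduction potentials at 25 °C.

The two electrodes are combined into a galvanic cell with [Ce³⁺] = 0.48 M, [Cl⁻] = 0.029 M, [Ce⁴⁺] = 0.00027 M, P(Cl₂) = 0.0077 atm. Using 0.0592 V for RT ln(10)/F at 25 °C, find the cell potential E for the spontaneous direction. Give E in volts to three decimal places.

Ce⁴⁺/Ce³⁺ is the cathode (higher E°), Cl₂/Cl⁻ the anode: E°cell = +1.63 − (+1.36) = +0.27 V, n = 2.
Overall: 2 Ce⁴⁺(aq) + 2 Cl⁻(aq) → 2 Ce³⁺(aq) + Cl₂(g)
Q = [Ce³⁺]^2·P(Cl₂) / ([Ce⁴⁺]^2·[Cl⁻]^2); log Q = 7.461.
E = E° − (0.0592/n) log Q = +0.27 − (0.0592/2)(7.461) = +0.049 V.

+0.049 V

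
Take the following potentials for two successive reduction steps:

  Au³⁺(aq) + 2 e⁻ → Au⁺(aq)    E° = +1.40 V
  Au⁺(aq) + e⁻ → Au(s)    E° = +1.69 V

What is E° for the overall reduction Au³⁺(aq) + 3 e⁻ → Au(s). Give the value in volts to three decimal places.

+1.497 V

Adding the free-energy changes (−nFE°) of the two steps gives −n₃FE°₃ = −n₁FE°₁ − n₂FE°₂.
E°₃ = (2×+1.40 + 1×+1.69) / 3 = (+4.490) / 3 = +1.497 V.
E° values themselves are not directly additive — weighting by electron count is essential.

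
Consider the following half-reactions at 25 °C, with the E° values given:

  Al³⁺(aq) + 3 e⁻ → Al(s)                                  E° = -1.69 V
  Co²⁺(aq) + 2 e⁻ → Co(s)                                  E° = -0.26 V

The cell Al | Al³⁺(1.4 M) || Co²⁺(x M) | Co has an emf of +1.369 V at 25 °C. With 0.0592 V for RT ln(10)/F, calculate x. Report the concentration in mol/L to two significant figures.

0.011 M

Co²⁺/Co is the cathode, Al³⁺/Al the anode: E°cell = +1.43 V, n = 6.
Overall reaction: 3 Co²⁺(aq) + 2 Al(s) → 3 Co(s) + 2 Al³⁺(aq); Q = [Al³⁺]^2/[Co²⁺]^3.
From E = E° − (0.0592/n) log Q: log Q = (E° − E)·n/0.0592 = (+1.43 − (+1.369))·6/0.0592 = 6.1824.
So 3·log[Co²⁺] = 2·log(1.4) − log Q = 0.2923 − (6.1824) = -5.8901; log[Co²⁺] = -5.8901 / 3 = -1.9634; [Co²⁺] = 10^(-1.9634) ≈ 0.011 M.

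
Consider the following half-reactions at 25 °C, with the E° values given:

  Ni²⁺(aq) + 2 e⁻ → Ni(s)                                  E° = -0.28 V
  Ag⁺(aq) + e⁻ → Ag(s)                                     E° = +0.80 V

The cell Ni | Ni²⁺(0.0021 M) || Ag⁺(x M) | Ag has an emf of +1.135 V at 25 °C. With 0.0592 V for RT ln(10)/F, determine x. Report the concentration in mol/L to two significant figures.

0.39 M

Ag⁺/Ag is the cathode, Ni²⁺/Ni the anode: E°cell = +1.08 V, n = 2.
Overall reaction: 2 Ag⁺(aq) + Ni(s) → 2 Ag(s) + Ni²⁺(aq); Q = [Ni²⁺]^1/[Ag⁺]^2.
From E = E° − (0.0592/n) log Q: log Q = (E° − E)·n/0.0592 = (+1.08 − (+1.135))·2/0.0592 = -1.8581.
So 2·log[Ag⁺] = 1·log(0.0021) − log Q = -2.6778 − (-1.8581) = -0.8197; log[Ag⁺] = -0.8197 / 2 = -0.4098; [Ag⁺] = 10^(-0.4098) ≈ 0.39 M.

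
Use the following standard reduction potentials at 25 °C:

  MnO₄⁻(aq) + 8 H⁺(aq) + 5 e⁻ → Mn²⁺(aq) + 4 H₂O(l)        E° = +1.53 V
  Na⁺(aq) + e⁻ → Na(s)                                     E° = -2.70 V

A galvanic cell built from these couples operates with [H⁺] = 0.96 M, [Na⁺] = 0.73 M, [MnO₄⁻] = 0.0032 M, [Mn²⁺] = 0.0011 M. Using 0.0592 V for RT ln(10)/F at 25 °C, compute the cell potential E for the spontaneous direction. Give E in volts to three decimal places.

+4.242 V

MnO₄⁻/Mn²⁺ is the cathode (higher E°), Na⁺/Na the anode: E°cell = +1.53 − (-2.70) = +4.23 V, n = 5.
Overall: MnO₄⁻(aq) + 8 H⁺(aq) + 5 Na(s) → Mn²⁺(aq) + 4 H₂O(l) + 5 Na⁺(aq)
Q = [Mn²⁺]·[Na⁺]^5 / ([MnO₄⁻]·[H⁺]^8); log Q = -1.005.
E = E° − (0.0592/n) log Q = +4.23 − (0.0592/5)(-1.005) = +4.242 V.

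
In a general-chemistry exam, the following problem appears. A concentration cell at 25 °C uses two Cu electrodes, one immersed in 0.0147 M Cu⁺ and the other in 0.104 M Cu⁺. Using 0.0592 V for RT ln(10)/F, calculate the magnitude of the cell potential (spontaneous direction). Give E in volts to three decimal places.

+0.050 V

For a concentration cell E°cell = 0. The 0.104 M side is the cathode (reduction is favoured where [Cu⁺] is higher).
With n = 1, E = −(0.0592/1) log([Cu⁺]ₐₙ/[Cu⁺]꜀ₐₜ) = −(0.0592/1) log(0.0147/0.104) = −(0.0592/1)(-0.850) = +0.050 V.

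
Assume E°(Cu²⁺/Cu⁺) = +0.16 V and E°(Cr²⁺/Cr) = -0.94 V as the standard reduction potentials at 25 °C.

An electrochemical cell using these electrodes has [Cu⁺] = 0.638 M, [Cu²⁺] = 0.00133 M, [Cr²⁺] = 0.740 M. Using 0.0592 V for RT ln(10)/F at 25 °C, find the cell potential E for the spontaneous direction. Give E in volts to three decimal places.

Cu²⁺/Cu⁺ is the cathode (higher E°), Cr²⁺/Cr the anode: E°cell = +0.16 − (-0.94) = +1.10 V, n = 2.
Overall: 2 Cu²⁺(aq) + Cr(s) → 2 Cu⁺(aq) + Cr²⁺(aq)
Q = [Cu⁺]^2·[Cr²⁺] / ([Cu²⁺]^2); log Q = 5.231.
E = E° − (0.0592/n) log Q = +1.10 − (0.0592/2)(5.231) = +0.945 V.

+0.945 V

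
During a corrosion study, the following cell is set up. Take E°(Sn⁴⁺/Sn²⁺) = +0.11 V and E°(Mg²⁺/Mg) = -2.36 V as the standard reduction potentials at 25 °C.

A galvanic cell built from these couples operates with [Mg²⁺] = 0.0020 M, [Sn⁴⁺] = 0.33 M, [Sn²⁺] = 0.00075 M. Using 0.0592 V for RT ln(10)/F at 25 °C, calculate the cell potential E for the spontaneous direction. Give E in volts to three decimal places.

+2.628 V

Sn⁴⁺/Sn²⁺ is the cathode (higher E°), Mg²⁺/Mg the anode: E°cell = +0.11 − (-2.36) = +2.47 V, n = 2.
Overall: Sn⁴⁺(aq) + Mg(s) → Sn²⁺(aq) + Mg²⁺(aq)
Q = [Sn²⁺]·[Mg²⁺] / ([Sn⁴⁺]); log Q = -5.342.
E = E° − (0.0592/n) log Q = +2.47 − (0.0592/2)(-5.342) = +2.628 V.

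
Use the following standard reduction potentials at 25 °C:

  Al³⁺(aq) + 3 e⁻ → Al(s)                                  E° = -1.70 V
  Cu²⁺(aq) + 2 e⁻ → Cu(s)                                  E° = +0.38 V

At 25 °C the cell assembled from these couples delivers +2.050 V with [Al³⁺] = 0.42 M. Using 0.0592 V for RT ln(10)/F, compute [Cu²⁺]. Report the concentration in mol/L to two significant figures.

0.054 M

Cu²⁺/Cu is the cathode, Al³⁺/Al the anode: E°cell = +2.08 V, n = 6.
Overall reaction: 3 Cu²⁺(aq) + 2 Al(s) → 3 Cu(s) + 2 Al³⁺(aq); Q = [Al³⁺]^2/[Cu²⁺]^3.
From E = E° − (0.0592/n) log Q: log Q = (E° − E)·n/0.0592 = (+2.08 − (+2.050))·6/0.0592 = 3.0405.
So 3·log[Cu²⁺] = 2·log(0.42) − log Q = -0.7535 − (3.0405) = -3.7940; log[Cu²⁺] = -3.7940 / 3 = -1.2647; [Cu²⁺] = 10^(-1.2647) ≈ 0.054 M.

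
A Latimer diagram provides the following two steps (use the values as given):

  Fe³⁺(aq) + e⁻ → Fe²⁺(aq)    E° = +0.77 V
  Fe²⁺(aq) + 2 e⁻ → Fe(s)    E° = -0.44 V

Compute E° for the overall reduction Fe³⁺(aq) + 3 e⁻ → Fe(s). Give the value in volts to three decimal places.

Since ΔG° = −nFE° is additive over sequential reductions, n₃E°₃ = n₁E°₁ + n₂E°₂.
E°₃ = (1×+0.77 + 2×-0.44) / 3 = (-0.110) / 3 = -0.037 V.

-0.037 V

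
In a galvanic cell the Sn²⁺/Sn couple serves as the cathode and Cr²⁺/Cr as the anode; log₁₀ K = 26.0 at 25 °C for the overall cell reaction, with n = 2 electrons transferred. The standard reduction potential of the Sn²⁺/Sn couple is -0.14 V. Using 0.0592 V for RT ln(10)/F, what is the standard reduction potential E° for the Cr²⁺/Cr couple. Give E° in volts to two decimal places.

E°cell = (0.0592/n)·log K = (0.0592/2)(26.0) = +0.770 V.
Since Sn²⁺/Sn is the cathode and Cr²⁺/Cr the anode, E°cell = E°(Sn²⁺/Sn) − E°(Cr²⁺/Cr).
So E°(Cr²⁺/Cr) = E°(Sn²⁺/Sn) − E°cell = (-0.14) − (+0.770) = -0.91 V.

-0.91 V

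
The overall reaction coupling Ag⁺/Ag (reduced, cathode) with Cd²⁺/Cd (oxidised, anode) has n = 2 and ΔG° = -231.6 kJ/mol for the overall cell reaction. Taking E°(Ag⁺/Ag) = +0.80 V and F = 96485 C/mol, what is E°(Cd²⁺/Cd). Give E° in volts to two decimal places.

E°cell = −ΔG°/(nF) = −(-231.6×10³)/((2)(96485)) = +1.200 V.
Since Ag⁺/Ag is the cathode and Cd²⁺/Cd the anode, E°cell = E°(Ag⁺/Ag) − E°(Cd²⁺/Cd).
So E°(Cd²⁺/Cd) = E°(Ag⁺/Ag) − E°cell = (+0.80) − (+1.200) = -0.40 V.

-0.40 V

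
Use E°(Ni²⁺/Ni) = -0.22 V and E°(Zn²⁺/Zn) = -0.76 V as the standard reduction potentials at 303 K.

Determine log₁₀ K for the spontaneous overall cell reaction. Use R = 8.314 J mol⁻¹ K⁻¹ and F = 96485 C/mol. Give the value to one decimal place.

Cathode: Ni²⁺/Ni; anode: Zn²⁺/Zn. E°cell = (-0.22) − (-0.76) = +0.54 V, with n = 2.
ΔG° = −nFE° = −RT ln K, so ln K = nFE°/(RT) = (2)(96485)(+0.54) / ((8.314)(303)) = 41.365.
log₁₀ K = 41.365 / ln 10 = 18.0.

18.0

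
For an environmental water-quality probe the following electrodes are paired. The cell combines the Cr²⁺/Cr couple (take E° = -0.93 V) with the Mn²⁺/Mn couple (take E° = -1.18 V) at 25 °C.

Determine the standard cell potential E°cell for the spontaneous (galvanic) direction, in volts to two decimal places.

The Cr²⁺/Cr couple has the higher reduction potential, so it is the cathode; Mn²⁺/Mn is oxidised at the anode.
E°cell = E°(cathode) − E°(anode) = (-0.93) − (-1.18) = +0.25 V.

+0.25 V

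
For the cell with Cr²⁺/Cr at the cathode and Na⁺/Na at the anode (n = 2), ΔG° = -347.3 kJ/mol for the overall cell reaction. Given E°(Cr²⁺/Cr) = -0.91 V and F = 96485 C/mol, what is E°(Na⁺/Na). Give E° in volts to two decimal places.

E°cell = −ΔG°/(nF) = −(-347.3×10³)/((2)(96485)) = +1.800 V.
Since Cr²⁺/Cr is the cathode and Na⁺/Na the anode, E°cell = E°(Cr²⁺/Cr) − E°(Na⁺/Na).
So E°(Na⁺/Na) = E°(Cr²⁺/Cr) − E°cell = (-0.91) − (+1.800) = -2.71 V.

-2.71 V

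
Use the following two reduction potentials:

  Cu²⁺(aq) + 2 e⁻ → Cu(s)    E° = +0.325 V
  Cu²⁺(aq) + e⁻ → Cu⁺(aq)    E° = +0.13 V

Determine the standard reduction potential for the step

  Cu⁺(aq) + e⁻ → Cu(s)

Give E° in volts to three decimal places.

+0.520 V

Sequential free energies add, so n₃E°₃ = n₁E°₁ + n₂E°₂.
With n₃ = 2, and the known step contributing 1×(+0.13) V, the unknown satisfies 1·E° = 2×(+0.325) − 1×(+0.13) = +0.520.
E° = +0.520 / 1 = +0.520 V.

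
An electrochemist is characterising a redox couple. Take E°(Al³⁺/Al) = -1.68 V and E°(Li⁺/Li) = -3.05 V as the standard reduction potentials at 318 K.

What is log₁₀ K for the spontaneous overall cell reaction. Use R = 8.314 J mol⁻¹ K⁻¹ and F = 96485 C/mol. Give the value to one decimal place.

Cathode: Al³⁺/Al; anode: Li⁺/Li. E°cell = (-1.68) − (-3.05) = +1.37 V, with n = 3.
ΔG° = −nFE° = −RT ln K, so ln K = nFE°/(RT) = (3)(96485)(+1.37) / ((8.314)(318)) = 149.991.
log₁₀ K = 149.991 / ln 10 = 65.1.

65.1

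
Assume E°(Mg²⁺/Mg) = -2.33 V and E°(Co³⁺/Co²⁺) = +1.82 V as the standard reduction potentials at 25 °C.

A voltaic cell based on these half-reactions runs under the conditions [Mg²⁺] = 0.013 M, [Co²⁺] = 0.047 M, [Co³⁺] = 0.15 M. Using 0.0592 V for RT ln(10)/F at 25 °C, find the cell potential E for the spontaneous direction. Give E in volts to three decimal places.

+4.236 V

Co³⁺/Co²⁺ is the cathode (higher E°), Mg²⁺/Mg the anode: E°cell = +1.82 − (-2.33) = +4.15 V, n = 2.
Overall: 2 Co³⁺(aq) + Mg(s) → 2 Co²⁺(aq) + Mg²⁺(aq)
Q = [Co²⁺]^2·[Mg²⁺] / ([Co³⁺]^2); log Q = -2.894.
E = E° − (0.0592/n) log Q = +4.15 − (0.0592/2)(-2.894) = +4.236 V.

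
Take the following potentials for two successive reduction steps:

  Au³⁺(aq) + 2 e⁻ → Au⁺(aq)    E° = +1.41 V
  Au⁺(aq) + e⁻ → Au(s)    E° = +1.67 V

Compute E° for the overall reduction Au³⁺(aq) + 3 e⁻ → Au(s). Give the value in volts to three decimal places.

Since ΔG° = −nFE° is additive over sequential reductions, n₃E°₃ = n₁E°₁ + n₂E°₂.
E°₃ = (2×+1.41 + 1×+1.67) / 3 = (+4.490) / 3 = +1.497 V.

+1.497 V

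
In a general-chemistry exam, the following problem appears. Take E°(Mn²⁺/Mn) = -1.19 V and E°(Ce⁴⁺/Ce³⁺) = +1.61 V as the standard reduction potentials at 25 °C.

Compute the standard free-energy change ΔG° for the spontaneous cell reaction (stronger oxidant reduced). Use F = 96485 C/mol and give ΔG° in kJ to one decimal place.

Ce⁴⁺/Ce³⁺ (E° = +1.61 V) is the cathode; Mn²⁺/Mn (E° = -1.19 V) is the anode, so E°cell = +2.80 V.
Balancing electrons gives n = 2 (lcm of 1 and 2).
ΔG° = −nFE° = −(2)(96485)(+2.80) = -540,316 J = -540.3 kJ.

-540.3 kJ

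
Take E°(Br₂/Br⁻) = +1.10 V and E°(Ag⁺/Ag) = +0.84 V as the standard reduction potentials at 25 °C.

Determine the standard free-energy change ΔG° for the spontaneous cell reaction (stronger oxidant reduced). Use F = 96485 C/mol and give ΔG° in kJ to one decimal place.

-50.2 kJ

Br₂/Br⁻ (E° = +1.10 V) is the cathode; Ag⁺/Ag (E° = +0.84 V) is the anode, so E°cell = +0.26 V.
Balancing electrons gives n = 2 (lcm of 2 and 1).
ΔG° = −nFE° = −(2)(96485)(+0.26) = -50,172 J = -50.2 kJ.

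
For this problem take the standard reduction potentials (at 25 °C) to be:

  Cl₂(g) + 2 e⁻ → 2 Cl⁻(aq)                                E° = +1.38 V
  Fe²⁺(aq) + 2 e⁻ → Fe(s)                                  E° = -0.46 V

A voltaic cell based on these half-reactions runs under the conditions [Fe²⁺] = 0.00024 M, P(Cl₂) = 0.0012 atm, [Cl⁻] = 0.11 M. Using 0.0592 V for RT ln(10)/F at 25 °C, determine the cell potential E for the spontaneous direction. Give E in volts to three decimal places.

+1.917 V

Cl₂/Cl⁻ is the cathode (higher E°), Fe²⁺/Fe the anode: E°cell = +1.38 − (-0.46) = +1.84 V, n = 2.
Overall: Cl₂(g) + Fe(s) → 2 Cl⁻(aq) + Fe²⁺(aq)
Q = [Cl⁻]^2·[Fe²⁺] / (P(Cl₂)); log Q = -2.616.
E = E° − (0.0592/n) log Q = +1.84 − (0.0592/2)(-2.616) = +1.917 V.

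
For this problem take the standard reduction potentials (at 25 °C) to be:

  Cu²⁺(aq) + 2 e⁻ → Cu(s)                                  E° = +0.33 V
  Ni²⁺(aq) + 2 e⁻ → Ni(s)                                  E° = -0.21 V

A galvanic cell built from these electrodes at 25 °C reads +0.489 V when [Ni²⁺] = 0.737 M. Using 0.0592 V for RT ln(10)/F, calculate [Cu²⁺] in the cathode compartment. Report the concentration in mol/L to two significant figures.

Cu²⁺/Cu is the cathode, Ni²⁺/Ni the anode: E°cell = +0.54 V, n = 2.
Overall reaction: Cu²⁺(aq) + Ni(s) → Cu(s) + Ni²⁺(aq); Q = [Ni²⁺]^1/[Cu²⁺]^1.
From E = E° − (0.0592/n) log Q: log Q = (E° − E)·n/0.0592 = (+0.54 − (+0.489))·2/0.0592 = 1.7230.
So 1·log[Cu²⁺] = 1·log(0.737) − log Q = -0.1325 − (1.7230) = -1.8555; [Cu²⁺] = 10^(-1.8555) ≈ 0.014 M.

0.014 M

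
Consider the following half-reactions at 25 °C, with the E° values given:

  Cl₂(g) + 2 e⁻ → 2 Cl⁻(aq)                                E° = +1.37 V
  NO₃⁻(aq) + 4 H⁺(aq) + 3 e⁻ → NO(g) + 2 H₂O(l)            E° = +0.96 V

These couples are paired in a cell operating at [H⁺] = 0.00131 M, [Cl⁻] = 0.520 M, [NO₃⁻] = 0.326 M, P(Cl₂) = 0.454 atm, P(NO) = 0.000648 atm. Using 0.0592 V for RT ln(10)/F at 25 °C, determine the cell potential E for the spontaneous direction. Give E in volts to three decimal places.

+0.591 V

Cl₂/Cl⁻ is the cathode (higher E°), NO₃⁻/NO the anode: E°cell = +1.37 − (+0.96) = +0.41 V, n = 6.
Overall: 3 Cl₂(g) + 2 NO(g) + 4 H₂O(l) → 6 Cl⁻(aq) + 2 NO₃⁻(aq) + 8 H⁺(aq)
Q = [Cl⁻]^6·[NO₃⁻]^2·[H⁺]^8 / (P(Cl₂)^3·P(NO)^2); log Q = -18.334.
E = E° − (0.0592/n) log Q = +0.41 − (0.0592/6)(-18.334) = +0.591 V.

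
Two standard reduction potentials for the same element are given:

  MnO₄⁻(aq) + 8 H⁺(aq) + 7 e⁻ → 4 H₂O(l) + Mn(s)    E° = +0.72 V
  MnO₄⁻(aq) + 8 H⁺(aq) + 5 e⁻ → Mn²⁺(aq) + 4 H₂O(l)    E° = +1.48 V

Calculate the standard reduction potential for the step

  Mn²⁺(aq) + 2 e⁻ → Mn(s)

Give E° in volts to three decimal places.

Sequential free energies add, so n₃E°₃ = n₁E°₁ + n₂E°₂.
With n₃ = 7, and the known step contributing 5×(+1.48) V, the unknown satisfies 2·E° = 7×(+0.72) − 5×(+1.48) = -2.360.
E° = -2.360 / 2 = -1.180 V.

-1.180 V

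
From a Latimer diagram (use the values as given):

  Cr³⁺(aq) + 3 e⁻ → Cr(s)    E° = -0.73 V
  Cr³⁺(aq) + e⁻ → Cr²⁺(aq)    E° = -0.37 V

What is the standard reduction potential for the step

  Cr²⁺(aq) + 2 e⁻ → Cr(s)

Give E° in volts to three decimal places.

Sequential free energies add, so n₃E°₃ = n₁E°₁ + n₂E°₂.
With n₃ = 3, and the known step contributing 1×(-0.37) V, the unknown satisfies 2·E° = 3×(-0.73) − 1×(-0.37) = -1.820.
E° = -1.820 / 2 = -0.910 V.

-0.910 V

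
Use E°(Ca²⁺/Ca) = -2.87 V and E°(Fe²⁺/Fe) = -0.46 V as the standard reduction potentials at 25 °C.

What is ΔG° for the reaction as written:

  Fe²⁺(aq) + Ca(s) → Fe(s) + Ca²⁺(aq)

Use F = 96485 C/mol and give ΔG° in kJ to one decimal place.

-465.1 kJ

As written, Fe²⁺/Fe is reduced (cathode) and Ca²⁺/Ca is oxidised (anode), so E°cell = (-0.46) − (-2.87) = +2.41 V.
Balancing electrons gives n = 2.
ΔG° = −nFE° = −(2)(96485)(+2.41) = -465,058 J = -465.1 kJ.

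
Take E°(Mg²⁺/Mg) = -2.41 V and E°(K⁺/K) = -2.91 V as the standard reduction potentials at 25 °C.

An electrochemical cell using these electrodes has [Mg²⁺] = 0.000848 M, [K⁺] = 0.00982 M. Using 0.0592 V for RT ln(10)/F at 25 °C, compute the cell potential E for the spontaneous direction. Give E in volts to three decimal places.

Mg²⁺/Mg is the cathode (higher E°), K⁺/K the anode: E°cell = -2.41 − (-2.91) = +0.50 V, n = 2.
Overall: Mg²⁺(aq) + 2 K(s) → Mg(s) + 2 K⁺(aq)
Q = [K⁺]^2 / ([Mg²⁺]); log Q = -0.944.
E = E° − (0.0592/n) log Q = +0.50 − (0.0592/2)(-0.944) = +0.528 V.

+0.528 V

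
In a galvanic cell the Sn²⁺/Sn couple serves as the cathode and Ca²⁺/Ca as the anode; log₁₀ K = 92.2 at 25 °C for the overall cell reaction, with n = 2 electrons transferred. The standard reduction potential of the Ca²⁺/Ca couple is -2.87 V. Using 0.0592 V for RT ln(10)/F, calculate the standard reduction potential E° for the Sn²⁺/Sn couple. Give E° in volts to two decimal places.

-0.14 V

E°cell = (0.0592/n)·log K = (0.0592/2)(92.2) = +2.729 V.
Since Sn²⁺/Sn is the cathode and Ca²⁺/Ca the anode, E°cell = E°(Sn²⁺/Sn) − E°(Ca²⁺/Ca).
So E°(Sn²⁺/Sn) = E°cell + E°(Ca²⁺/Ca) = +2.729 + (-2.87) = -0.14 V.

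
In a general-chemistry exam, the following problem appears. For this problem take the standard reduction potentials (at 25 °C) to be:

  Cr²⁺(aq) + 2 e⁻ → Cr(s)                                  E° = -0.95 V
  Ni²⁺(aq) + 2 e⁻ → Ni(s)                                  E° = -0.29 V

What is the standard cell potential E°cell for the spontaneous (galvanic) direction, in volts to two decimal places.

+0.66 V

The Ni²⁺/Ni couple has the higher reduction potential, so it is the cathode; Cr²⁺/Cr is oxidised at the anode.
E°cell = E°(cathode) − E°(anode) = (-0.29) − (-0.95) = +0.66 V.
Since E°cell > 0, the reaction is spontaneous under standard conditions.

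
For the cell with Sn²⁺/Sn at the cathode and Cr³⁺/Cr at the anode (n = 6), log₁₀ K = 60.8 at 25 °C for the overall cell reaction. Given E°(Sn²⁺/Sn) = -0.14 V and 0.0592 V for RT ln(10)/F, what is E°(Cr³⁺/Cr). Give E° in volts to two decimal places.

E°cell = (0.0592/n)·log K = (0.0592/6)(60.8) = +0.600 V.
Since Sn²⁺/Sn is the cathode and Cr³⁺/Cr the anode, E°cell = E°(Sn²⁺/Sn) − E°(Cr³⁺/Cr).
So E°(Cr³⁺/Cr) = E°(Sn²⁺/Sn) − E°cell = (-0.14) − (+0.600) = -0.74 V.

-0.74 V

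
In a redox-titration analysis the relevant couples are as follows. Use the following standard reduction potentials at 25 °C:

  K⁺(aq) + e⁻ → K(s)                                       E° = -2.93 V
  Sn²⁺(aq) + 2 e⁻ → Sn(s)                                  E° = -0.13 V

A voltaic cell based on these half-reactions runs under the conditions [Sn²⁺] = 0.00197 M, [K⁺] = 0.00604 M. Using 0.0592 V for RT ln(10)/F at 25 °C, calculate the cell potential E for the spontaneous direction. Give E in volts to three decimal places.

Sn²⁺/Sn is the cathode (higher E°), K⁺/K the anode: E°cell = -0.13 − (-2.93) = +2.80 V, n = 2.
Overall: Sn²⁺(aq) + 2 K(s) → Sn(s) + 2 K⁺(aq)
Q = [K⁺]^2 / ([Sn²⁺]); log Q = -1.732.
E = E° − (0.0592/n) log Q = +2.80 − (0.0592/2)(-1.732) = +2.851 V.

+2.851 V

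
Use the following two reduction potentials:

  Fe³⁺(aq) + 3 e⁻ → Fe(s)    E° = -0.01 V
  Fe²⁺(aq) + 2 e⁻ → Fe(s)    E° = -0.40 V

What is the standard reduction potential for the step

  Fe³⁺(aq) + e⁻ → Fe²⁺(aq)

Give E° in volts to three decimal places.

+0.770 V

Sequential free energies add, so n₃E°₃ = n₁E°₁ + n₂E°₂.
With n₃ = 3, and the known step contributing 2×(-0.40) V, the unknown satisfies 1·E° = 3×(-0.01) − 2×(-0.40) = +0.770.
E° = +0.770 / 1 = +0.770 V.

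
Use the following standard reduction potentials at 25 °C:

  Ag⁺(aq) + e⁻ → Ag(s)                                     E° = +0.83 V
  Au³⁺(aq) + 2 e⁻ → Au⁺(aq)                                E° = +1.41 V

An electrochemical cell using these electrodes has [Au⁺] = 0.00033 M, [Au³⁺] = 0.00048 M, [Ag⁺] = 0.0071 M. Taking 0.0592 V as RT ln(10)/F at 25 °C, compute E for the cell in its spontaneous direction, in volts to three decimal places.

Au³⁺/Au⁺ is the cathode (higher E°), Ag⁺/Ag the anode: E°cell = +1.41 − (+0.83) = +0.58 V, n = 2.
Overall: Au³⁺(aq) + 2 Ag(s) → Au⁺(aq) + 2 Ag⁺(aq)
Q = [Au⁺]·[Ag⁺]^2 / ([Au³⁺]); log Q = -4.460.
E = E° − (0.0592/n) log Q = +0.58 − (0.0592/2)(-4.460) = +0.712 V.

+0.712 V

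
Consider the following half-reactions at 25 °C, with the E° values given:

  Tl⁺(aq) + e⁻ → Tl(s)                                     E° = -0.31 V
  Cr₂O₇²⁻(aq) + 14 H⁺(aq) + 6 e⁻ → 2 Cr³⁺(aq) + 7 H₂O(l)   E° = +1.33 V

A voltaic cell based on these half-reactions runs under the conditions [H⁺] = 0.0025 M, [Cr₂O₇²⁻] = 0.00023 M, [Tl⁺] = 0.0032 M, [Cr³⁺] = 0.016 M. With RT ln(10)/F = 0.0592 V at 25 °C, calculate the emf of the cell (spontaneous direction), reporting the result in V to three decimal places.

+1.428 V

Cr₂O₇²⁻/Cr³⁺ is the cathode (higher E°), Tl⁺/Tl the anode: E°cell = +1.33 − (-0.31) = +1.64 V, n = 6.
Overall: Cr₂O₇²⁻(aq) + 14 H⁺(aq) + 6 Tl(s) → 2 Cr³⁺(aq) + 7 H₂O(l) + 6 Tl⁺(aq)
Q = [Cr³⁺]^2·[Tl⁺]^6 / ([Cr₂O₇²⁻]·[H⁺]^14); log Q = 21.506.
E = E° − (0.0592/n) log Q = +1.64 − (0.0592/6)(21.506) = +1.428 V.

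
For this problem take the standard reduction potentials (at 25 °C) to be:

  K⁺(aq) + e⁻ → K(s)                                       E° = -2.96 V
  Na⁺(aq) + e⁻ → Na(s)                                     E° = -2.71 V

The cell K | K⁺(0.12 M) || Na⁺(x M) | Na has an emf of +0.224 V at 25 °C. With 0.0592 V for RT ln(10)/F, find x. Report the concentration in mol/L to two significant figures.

Na⁺/Na is the cathode, K⁺/K the anode: E°cell = +0.25 V, n = 1.
Overall reaction: Na⁺(aq) + K(s) → Na(s) + K⁺(aq); Q = [K⁺]^1/[Na⁺]^1.
From E = E° − (0.0592/n) log Q: log Q = (E° − E)·n/0.0592 = (+0.25 − (+0.224))·1/0.0592 = 0.4392.
So 1·log[Na⁺] = 1·log(0.12) − log Q = -0.9208 − (0.4392) = -1.3600; [Na⁺] = 10^(-1.3600) ≈ 0.044 M.

0.044 M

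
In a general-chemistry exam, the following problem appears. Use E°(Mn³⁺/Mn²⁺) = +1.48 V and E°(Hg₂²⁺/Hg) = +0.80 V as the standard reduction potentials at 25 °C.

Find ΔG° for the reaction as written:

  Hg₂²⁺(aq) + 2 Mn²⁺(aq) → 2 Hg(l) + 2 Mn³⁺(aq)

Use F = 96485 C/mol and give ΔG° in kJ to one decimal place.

+131.2 kJ

As written, Hg₂²⁺/Hg is reduced (cathode) and Mn³⁺/Mn²⁺ is oxidised (anode), so E°cell = (+0.80) − (+1.48) = -0.68 V.
Balancing electrons gives n = 2.
ΔG° = −nFE° = −(2)(96485)(-0.68) = 131,220 J = +131.2 kJ.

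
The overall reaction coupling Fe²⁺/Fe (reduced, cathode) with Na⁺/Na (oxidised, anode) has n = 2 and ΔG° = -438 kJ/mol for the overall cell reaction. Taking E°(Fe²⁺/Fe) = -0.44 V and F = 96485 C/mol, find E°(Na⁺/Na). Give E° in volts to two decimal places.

E°cell = −ΔG°/(nF) = −(-438×10³)/((2)(96485)) = +2.270 V.
Since Fe²⁺/Fe is the cathode and Na⁺/Na the anode, E°cell = E°(Fe²⁺/Fe) − E°(Na⁺/Na).
So E°(Na⁺/Na) = E°(Fe²⁺/Fe) − E°cell = (-0.44) − (+2.270) = -2.71 V.

-2.71 V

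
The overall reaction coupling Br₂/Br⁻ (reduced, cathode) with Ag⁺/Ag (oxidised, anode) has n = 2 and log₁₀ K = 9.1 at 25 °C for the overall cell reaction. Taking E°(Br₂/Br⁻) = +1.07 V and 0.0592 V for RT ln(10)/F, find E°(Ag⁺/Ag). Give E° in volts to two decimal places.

E°cell = (0.0592/n)·log K = (0.0592/2)(9.1) = +0.269 V.
Since Br₂/Br⁻ is the cathode and Ag⁺/Ag the anode, E°cell = E°(Br₂/Br⁻) − E°(Ag⁺/Ag).
So E°(Ag⁺/Ag) = E°(Br₂/Br⁻) − E°cell = (+1.07) − (+0.269) = +0.80 V.

+0.80 V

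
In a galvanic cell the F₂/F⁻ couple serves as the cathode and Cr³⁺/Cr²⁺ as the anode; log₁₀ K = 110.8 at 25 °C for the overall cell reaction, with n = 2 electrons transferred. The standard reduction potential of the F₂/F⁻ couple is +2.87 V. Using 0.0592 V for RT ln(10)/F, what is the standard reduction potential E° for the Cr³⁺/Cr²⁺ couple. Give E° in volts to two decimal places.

-0.41 V

E°cell = (0.0592/n)·log K = (0.0592/2)(110.8) = +3.280 V.
Since F₂/F⁻ is the cathode and Cr³⁺/Cr²⁺ the anode, E°cell = E°(F₂/F⁻) − E°(Cr³⁺/Cr²⁺).
So E°(Cr³⁺/Cr²⁺) = E°(F₂/F⁻) − E°cell = (+2.87) − (+3.280) = -0.41 V.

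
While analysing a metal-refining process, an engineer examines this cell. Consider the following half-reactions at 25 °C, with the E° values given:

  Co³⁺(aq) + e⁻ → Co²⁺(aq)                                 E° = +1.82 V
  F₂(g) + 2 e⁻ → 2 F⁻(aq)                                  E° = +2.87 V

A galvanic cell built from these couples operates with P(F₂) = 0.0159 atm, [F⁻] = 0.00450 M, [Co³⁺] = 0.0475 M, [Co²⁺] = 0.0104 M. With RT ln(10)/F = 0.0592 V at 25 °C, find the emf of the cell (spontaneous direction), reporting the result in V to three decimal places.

+1.097 V

F₂/F⁻ is the cathode (higher E°), Co³⁺/Co²⁺ the anode: E°cell = +2.87 − (+1.82) = +1.05 V, n = 2.
Overall: F₂(g) + 2 Co²⁺(aq) → 2 F⁻(aq) + 2 Co³⁺(aq)
Q = [F⁻]^2·[Co³⁺]^2 / (P(F₂)·[Co²⁺]^2); log Q = -1.576.
E = E° − (0.0592/n) log Q = +1.05 − (0.0592/2)(-1.576) = +1.097 V.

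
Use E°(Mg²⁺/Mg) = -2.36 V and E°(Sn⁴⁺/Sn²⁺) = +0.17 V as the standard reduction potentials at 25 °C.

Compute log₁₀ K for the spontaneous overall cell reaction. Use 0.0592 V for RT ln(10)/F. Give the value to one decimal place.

Cathode: Sn⁴⁺/Sn²⁺; anode: Mg²⁺/Mg. E°cell = +2.53 V, n = 2.
log K = nE°cell / 0.0592 = (2)(+2.53) / 0.0592 = 85.5.

85.5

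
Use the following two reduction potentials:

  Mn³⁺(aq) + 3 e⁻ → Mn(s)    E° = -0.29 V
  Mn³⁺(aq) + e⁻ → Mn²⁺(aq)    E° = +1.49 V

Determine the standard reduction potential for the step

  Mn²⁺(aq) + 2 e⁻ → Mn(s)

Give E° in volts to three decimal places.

-1.180 V

Sequential free energies add, so n₃E°₃ = n₁E°₁ + n₂E°₂.
With n₃ = 3, and the known step contributing 1×(+1.49) V, the unknown satisfies 2·E° = 3×(-0.29) − 1×(+1.49) = -2.360.
E° = -2.360 / 2 = -1.180 V.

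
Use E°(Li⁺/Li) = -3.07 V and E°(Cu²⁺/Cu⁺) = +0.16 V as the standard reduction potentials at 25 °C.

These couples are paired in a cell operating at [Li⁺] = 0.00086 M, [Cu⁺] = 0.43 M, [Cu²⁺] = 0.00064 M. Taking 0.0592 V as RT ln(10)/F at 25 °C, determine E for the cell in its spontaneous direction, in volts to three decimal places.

+3.244 V

Cu²⁺/Cu⁺ is the cathode (higher E°), Li⁺/Li the anode: E°cell = +0.16 − (-3.07) = +3.23 V, n = 1.
Overall: Cu²⁺(aq) + Li(s) → Cu⁺(aq) + Li⁺(aq)
Q = [Cu⁺]·[Li⁺] / ([Cu²⁺]); log Q = -0.238.
E = E° − (0.0592/n) log Q = +3.23 − (0.0592/1)(-0.238) = +3.244 V.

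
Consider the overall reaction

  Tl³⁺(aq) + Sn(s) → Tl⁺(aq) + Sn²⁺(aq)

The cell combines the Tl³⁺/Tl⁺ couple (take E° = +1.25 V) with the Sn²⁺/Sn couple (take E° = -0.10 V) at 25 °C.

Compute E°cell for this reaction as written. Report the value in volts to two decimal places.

+1.35 V

The Tl³⁺/Tl⁺ couple has the higher reduction potential, so it is the cathode; Sn²⁺/Sn is oxidised at the anode.
E°cell = E°(cathode) − E°(anode) = (+1.25) − (-0.10) = +1.35 V.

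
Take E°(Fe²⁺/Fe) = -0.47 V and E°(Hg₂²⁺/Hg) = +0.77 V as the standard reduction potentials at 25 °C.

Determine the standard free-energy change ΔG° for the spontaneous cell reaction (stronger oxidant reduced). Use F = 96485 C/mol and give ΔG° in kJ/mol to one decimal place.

Hg₂²⁺/Hg (E° = +0.77 V) is the cathode; Fe²⁺/Fe (E° = -0.47 V) is the anode, so E°cell = +1.24 V.
Balancing electrons gives n = 2 (lcm of 2 and 2).
ΔG° = −nFE° = −(2)(96485)(+1.24) = -239,283 J = -239.3 kJ/mol.

-239.3 kJ/mol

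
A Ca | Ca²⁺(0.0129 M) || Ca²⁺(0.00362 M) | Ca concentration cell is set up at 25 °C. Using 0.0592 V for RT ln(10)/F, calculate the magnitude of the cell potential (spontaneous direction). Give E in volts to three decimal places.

+0.016 V

For a concentration cell E°cell = 0. The 0.0129 M side is the cathode (reduction is favoured where [Ca²⁺] is higher).
With n = 2, E = −(0.0592/2) log([Ca²⁺]ₐₙ/[Ca²⁺]꜀ₐₜ) = −(0.0592/2) log(0.00362/0.0129) = −(0.0592/2)(-0.552) = +0.016 V.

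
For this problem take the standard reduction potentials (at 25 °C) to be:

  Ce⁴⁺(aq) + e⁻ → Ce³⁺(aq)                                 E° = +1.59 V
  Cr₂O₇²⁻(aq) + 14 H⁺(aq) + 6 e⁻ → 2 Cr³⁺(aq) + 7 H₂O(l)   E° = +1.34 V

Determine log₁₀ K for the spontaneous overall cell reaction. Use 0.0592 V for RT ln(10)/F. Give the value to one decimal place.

Cathode: Ce⁴⁺/Ce³⁺; anode: Cr₂O₇²⁻/Cr³⁺. E°cell = +0.25 V, n = 6.
log K = nE°cell / 0.0592 = (6)(+0.25) / 0.0592 = 25.3.

25.3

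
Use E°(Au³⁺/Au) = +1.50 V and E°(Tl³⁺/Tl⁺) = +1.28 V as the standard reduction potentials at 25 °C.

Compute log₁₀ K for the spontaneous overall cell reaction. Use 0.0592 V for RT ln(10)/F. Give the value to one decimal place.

Cathode: Au³⁺/Au; anode: Tl³⁺/Tl⁺. E°cell = +0.22 V, n = 6.
log K = nE°cell / 0.0592 = (6)(+0.22) / 0.0592 = 22.3.

22.3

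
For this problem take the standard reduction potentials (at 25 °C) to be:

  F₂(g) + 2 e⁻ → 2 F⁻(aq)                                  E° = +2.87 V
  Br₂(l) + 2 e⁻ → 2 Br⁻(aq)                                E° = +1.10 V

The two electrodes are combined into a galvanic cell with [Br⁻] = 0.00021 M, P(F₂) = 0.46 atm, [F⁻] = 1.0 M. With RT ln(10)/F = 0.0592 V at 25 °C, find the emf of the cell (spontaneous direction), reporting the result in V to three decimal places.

+1.542 V

F₂/F⁻ is the cathode (higher E°), Br₂/Br⁻ the anode: E°cell = +2.87 − (+1.10) = +1.77 V, n = 2.
Overall: F₂(g) + 2 Br⁻(aq) → 2 F⁻(aq) + Br₂(l)
Q = [F⁻]^2 / (P(F₂)·[Br⁻]^2); log Q = 7.693.
E = E° − (0.0592/n) log Q = +1.77 − (0.0592/2)(7.693) = +1.542 V.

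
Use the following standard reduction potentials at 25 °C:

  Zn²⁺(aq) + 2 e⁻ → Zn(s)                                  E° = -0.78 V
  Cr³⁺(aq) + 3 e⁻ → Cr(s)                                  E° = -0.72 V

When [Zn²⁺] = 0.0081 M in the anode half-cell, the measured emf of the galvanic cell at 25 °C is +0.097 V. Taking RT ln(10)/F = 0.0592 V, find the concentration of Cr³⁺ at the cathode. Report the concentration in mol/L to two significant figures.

0.055 M

Cr³⁺/Cr is the cathode, Zn²⁺/Zn the anode: E°cell = +0.06 V, n = 6.
Overall reaction: 2 Cr³⁺(aq) + 3 Zn(s) → 2 Cr(s) + 3 Zn²⁺(aq); Q = [Zn²⁺]^3/[Cr³⁺]^2.
From E = E° − (0.0592/n) log Q: log Q = (E° − E)·n/0.0592 = (+0.06 − (+0.097))·6/0.0592 = -3.7500.
So 2·log[Cr³⁺] = 3·log(0.0081) − log Q = -6.2745 − (-3.7500) = -2.5245; log[Cr³⁺] = -2.5245 / 2 = -1.2623; [Cr³⁺] = 10^(-1.2623) ≈ 0.055 M.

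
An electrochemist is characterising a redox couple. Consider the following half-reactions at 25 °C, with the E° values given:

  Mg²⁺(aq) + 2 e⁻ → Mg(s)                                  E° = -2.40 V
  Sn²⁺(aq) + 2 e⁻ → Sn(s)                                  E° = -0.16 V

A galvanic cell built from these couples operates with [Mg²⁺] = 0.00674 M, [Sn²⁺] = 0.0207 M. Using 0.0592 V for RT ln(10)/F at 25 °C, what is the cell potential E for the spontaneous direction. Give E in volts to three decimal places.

Sn²⁺/Sn is the cathode (higher E°), Mg²⁺/Mg the anode: E°cell = -0.16 − (-2.40) = +2.24 V, n = 2.
Overall: Sn²⁺(aq) + Mg(s) → Sn(s) + Mg²⁺(aq)
Q = [Mg²⁺] / ([Sn²⁺]); log Q = -0.487.
E = E° − (0.0592/n) log Q = +2.24 − (0.0592/2)(-0.487) = +2.254 V.

+2.254 V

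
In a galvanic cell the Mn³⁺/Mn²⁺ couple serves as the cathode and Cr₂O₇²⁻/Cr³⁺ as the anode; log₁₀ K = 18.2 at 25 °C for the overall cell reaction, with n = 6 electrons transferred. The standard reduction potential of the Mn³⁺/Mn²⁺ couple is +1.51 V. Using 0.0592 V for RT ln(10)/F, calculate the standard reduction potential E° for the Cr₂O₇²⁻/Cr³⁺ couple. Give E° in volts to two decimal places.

E°cell = (0.0592/n)·log K = (0.0592/6)(18.2) = +0.180 V.
Since Mn³⁺/Mn²⁺ is the cathode and Cr₂O₇²⁻/Cr³⁺ the anode, E°cell = E°(Mn³⁺/Mn²⁺) − E°(Cr₂O₇²⁻/Cr³⁺).
So E°(Cr₂O₇²⁻/Cr³⁺) = E°(Mn³⁺/Mn²⁺) − E°cell = (+1.51) − (+0.180) = +1.33 V.

+1.33 V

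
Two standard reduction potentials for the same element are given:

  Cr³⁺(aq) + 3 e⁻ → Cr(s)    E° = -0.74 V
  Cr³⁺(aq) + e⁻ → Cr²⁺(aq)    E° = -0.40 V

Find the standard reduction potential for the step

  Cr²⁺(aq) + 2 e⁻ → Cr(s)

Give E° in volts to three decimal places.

-0.910 V

Sequential free energies add, so n₃E°₃ = n₁E°₁ + n₂E°₂.
With n₃ = 3, and the known step contributing 1×(-0.40) V, the unknown satisfies 2·E° = 3×(-0.74) − 1×(-0.40) = -1.820.
E° = -1.820 / 2 = -0.910 V.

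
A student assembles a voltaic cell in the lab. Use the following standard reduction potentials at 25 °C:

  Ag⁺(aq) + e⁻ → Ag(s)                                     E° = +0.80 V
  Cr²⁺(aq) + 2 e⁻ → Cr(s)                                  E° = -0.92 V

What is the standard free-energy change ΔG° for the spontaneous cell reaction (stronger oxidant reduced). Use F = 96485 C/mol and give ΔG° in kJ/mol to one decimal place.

-331.9 kJ/mol

Ag⁺/Ag (E° = +0.80 V) is the cathode; Cr²⁺/Cr (E° = -0.92 V) is the anode, so E°cell = +1.72 V.
Balancing electrons gives n = 2 (lcm of 1 and 2).
ΔG° = −nFE° = −(2)(96485)(+1.72) = -331,908 J = -331.9 kJ/mol.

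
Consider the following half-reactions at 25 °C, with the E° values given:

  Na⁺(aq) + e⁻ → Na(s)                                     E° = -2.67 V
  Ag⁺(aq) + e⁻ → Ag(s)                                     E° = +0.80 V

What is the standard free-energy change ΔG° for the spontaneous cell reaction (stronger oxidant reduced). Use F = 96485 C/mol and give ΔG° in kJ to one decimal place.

-334.8 kJ

Ag⁺/Ag (E° = +0.80 V) is the cathode; Na⁺/Na (E° = -2.67 V) is the anode, so E°cell = +3.47 V.
Balancing electrons gives n = 1 (lcm of 1 and 1).
ΔG° = −nFE° = −(1)(96485)(+3.47) = -334,803 J = -334.8 kJ.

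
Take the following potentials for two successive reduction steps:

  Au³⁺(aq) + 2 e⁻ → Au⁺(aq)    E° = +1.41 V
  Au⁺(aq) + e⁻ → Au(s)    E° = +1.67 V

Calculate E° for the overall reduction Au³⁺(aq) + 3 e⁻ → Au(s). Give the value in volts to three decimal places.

Adding the free-energy changes (−nFE°) of the two steps gives −n₃FE°₃ = −n₁FE°₁ − n₂FE°₂.
E°₃ = (2×+1.41 + 1×+1.67) / 3 = (+4.490) / 3 = +1.497 V.

+1.497 V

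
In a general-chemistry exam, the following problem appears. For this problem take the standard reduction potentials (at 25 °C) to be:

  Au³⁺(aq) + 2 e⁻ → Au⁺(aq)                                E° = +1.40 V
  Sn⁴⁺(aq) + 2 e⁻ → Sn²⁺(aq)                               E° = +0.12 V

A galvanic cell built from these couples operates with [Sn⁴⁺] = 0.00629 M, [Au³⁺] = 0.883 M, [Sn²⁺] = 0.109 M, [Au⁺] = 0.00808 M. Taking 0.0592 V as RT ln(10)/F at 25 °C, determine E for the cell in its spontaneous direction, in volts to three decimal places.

+1.377 V

Au³⁺/Au⁺ is the cathode (higher E°), Sn⁴⁺/Sn²⁺ the anode: E°cell = +1.40 − (+0.12) = +1.28 V, n = 2.
Overall: Au³⁺(aq) + Sn²⁺(aq) → Au⁺(aq) + Sn⁴⁺(aq)
Q = [Au⁺]·[Sn⁴⁺] / ([Au³⁺]·[Sn²⁺]); log Q = -3.277.
E = E° − (0.0592/n) log Q = +1.28 − (0.0592/2)(-3.277) = +1.377 V.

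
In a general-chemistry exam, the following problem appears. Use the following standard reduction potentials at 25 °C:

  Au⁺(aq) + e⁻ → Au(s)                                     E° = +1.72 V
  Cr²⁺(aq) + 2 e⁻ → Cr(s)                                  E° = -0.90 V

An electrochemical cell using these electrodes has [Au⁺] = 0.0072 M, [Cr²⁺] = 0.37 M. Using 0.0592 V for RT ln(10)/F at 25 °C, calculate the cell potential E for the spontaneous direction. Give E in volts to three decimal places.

+2.506 V

Au⁺/Au is the cathode (higher E°), Cr²⁺/Cr the anode: E°cell = +1.72 − (-0.90) = +2.62 V, n = 2.
Overall: 2 Au⁺(aq) + Cr(s) → 2 Au(s) + Cr²⁺(aq)
Q = [Cr²⁺] / ([Au⁺]^2); log Q = 3.854.
E = E° − (0.0592/n) log Q = +2.62 − (0.0592/2)(3.854) = +2.506 V.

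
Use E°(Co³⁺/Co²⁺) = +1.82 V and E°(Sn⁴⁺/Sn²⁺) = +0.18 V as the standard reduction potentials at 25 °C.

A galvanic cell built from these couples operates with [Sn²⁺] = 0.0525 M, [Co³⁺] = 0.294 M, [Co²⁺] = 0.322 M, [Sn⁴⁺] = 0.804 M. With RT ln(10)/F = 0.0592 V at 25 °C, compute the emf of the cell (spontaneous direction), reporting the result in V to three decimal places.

Co³⁺/Co²⁺ is the cathode (higher E°), Sn⁴⁺/Sn²⁺ the anode: E°cell = +1.82 − (+0.18) = +1.64 V, n = 2.
Overall: 2 Co³⁺(aq) + Sn²⁺(aq) → 2 Co²⁺(aq) + Sn⁴⁺(aq)
Q = [Co²⁺]^2·[Sn⁴⁺] / ([Co³⁺]^2·[Sn²⁺]); log Q = 1.264.
E = E° − (0.0592/n) log Q = +1.64 − (0.0592/2)(1.264) = +1.603 V.

+1.603 V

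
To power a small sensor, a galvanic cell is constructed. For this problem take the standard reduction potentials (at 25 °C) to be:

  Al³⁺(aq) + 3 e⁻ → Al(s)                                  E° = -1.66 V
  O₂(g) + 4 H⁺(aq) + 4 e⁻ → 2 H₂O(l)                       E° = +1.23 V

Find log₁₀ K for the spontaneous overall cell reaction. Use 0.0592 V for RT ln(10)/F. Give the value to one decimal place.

585.8

Cathode: O₂/H₂O; anode: Al³⁺/Al. E°cell = +2.89 V, n = 12.
log K = nE°cell / 0.0592 = (12)(+2.89) / 0.0592 = 585.8.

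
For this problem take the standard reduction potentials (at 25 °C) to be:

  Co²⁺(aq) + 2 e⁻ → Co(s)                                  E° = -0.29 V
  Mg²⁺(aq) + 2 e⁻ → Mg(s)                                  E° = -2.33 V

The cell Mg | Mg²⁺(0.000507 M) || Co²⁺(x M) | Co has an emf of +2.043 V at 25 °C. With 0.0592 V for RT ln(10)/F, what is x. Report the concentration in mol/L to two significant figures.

0.00064 M

Co²⁺/Co is the cathode, Mg²⁺/Mg the anode: E°cell = +2.04 V, n = 2.
Overall reaction: Co²⁺(aq) + Mg(s) → Co(s) + Mg²⁺(aq); Q = [Mg²⁺]^1/[Co²⁺]^1.
From E = E° − (0.0592/n) log Q: log Q = (E° − E)·n/0.0592 = (+2.04 − (+2.043))·2/0.0592 = -0.1014.
So 1·log[Co²⁺] = 1·log(0.000507) − log Q = -3.2950 − (-0.1014) = -3.1936; [Co²⁺] = 10^(-3.1936) ≈ 0.00064 M.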